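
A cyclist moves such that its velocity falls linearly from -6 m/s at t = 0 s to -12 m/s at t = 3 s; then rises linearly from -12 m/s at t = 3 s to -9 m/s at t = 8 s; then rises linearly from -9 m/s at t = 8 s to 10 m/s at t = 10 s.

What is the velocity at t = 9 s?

0.5 m/s

On 8–10 s the graph is linear from -9 to 10 m/s: v(9) = -9 + (10 − -9)·(9 − 8)/(10 − 8) = 0.5 m/s.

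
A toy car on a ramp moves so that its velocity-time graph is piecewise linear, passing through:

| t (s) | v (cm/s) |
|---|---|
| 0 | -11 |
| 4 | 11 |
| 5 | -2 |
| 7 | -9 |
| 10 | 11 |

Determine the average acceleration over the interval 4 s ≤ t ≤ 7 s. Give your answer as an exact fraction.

-20/3 cm/s²

Average acceleration = Δv/Δt = (-9 − 11)/(7 − 4) = -20/3 cm/s².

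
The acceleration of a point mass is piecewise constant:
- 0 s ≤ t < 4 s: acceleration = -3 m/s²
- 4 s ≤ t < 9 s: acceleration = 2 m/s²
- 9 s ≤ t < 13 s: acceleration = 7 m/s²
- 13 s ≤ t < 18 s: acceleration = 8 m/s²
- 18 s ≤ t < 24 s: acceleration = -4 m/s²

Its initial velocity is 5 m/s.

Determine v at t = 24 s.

47 m/s

Δv equals the area under the a-t graph; then v = v₀ + Δv.
0–4 s: -3 × 4 = -12 m/s
4–9 s: 2 × 5 = 10 m/s
9–13 s: 7 × 4 = 28 m/s
13–18 s: 8 × 5 = 40 m/s
18–24 s: -4 × 6 = -24 m/s
Δv = 42 m/s, so v(24) = 5 + (42) = 47 m/s.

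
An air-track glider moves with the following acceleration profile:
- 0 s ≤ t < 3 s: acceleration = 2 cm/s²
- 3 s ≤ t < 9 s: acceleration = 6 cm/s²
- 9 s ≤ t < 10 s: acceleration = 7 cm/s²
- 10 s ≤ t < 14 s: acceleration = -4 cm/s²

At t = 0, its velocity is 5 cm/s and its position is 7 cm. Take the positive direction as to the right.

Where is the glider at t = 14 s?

On each constant-a segment, Δv = aΔt and Δx = v₀Δt + ½aΔt²; chain segment to segment.
0–3 s: v starts 5 cm/s; Δx = 5·3 + ½·2·3² = 24 cm; v ends 11 cm/s.
3–9 s: v starts 11 cm/s; Δx = 11·6 + ½·6·6² = 174 cm; v ends 47 cm/s.
9–10 s: v starts 47 cm/s; Δx = 47·1 + ½·7·1² = 50.5 cm; v ends 54 cm/s.
10–14 s: v starts 54 cm/s; Δx = 54·4 + ½·-4·4² = 184 cm; v ends 38 cm/s.
x(14) = 7 + Σ Δx = 439.5 cm.

439.5 cm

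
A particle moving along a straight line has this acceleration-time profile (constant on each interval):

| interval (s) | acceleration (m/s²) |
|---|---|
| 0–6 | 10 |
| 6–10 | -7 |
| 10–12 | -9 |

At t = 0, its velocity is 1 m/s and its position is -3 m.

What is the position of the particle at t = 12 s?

419 m

On each constant-a segment, Δv = aΔt and Δx = v₀Δt + ½aΔt²; chain segment to segment.
0–6 s: v starts 1 m/s; Δx = 1·6 + ½·10·6² = 186 m; v ends 61 m/s.
6–10 s: v starts 61 m/s; Δx = 61·4 + ½·-7·4² = 188 m; v ends 33 m/s.
10–12 s: v starts 33 m/s; Δx = 33·2 + ½·-9·2² = 48 m; v ends 15 m/s.
x(12) = -3 + Σ Δx = 419 m.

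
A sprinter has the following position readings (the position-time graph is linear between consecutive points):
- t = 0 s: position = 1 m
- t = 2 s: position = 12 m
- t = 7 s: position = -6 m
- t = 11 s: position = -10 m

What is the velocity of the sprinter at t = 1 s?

Velocity is the slope of the x-t graph on 0–2 s: (12 − 1)/(2 − 0) = 5.5 m/s.

5.5 m/s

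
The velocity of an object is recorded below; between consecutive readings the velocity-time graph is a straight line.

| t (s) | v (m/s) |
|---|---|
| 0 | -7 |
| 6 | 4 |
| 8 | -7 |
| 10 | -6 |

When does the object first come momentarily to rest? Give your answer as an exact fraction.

v changes sign on 0–6 s (from -7 to 4); the graph is linear there, so v = 0 at t = 0 + (7)·(6 − 0)/(4 − -7) = 42/11 s.

t = 42/11 s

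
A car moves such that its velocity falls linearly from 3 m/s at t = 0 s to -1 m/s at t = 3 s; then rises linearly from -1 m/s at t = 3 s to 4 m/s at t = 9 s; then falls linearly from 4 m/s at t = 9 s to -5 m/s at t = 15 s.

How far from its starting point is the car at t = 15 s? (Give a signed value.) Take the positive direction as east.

Displacement is the signed area under the v-t curve.
0–3 s: ½(3 + -1)(3) = 3 m
3–9 s: ½(-1 + 4)(6) = 9 m
9–15 s: ½(4 + -5)(6) = -3 m
Net displacement = 9 m

9 m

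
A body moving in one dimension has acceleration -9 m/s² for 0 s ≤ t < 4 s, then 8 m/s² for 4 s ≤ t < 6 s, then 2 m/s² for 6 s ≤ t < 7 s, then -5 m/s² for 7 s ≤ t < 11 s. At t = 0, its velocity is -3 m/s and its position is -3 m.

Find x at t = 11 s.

On each constant-a segment, Δv = aΔt and Δx = v₀Δt + ½aΔt²; chain segment to segment.
0–4 s: v starts -3 m/s; Δx = -3·4 + ½·-9·4² = -84 m; v ends -39 m/s.
4–6 s: v starts -39 m/s; Δx = -39·2 + ½·8·2² = -62 m; v ends -23 m/s.
6–7 s: v starts -23 m/s; Δx = -23·1 + ½·2·1² = -22 m; v ends -21 m/s.
7–11 s: v starts -21 m/s; Δx = -21·4 + ½·-5·4² = -124 m; v ends -41 m/s.
x(11) = -3 + Σ Δx = -295 m.

-295 m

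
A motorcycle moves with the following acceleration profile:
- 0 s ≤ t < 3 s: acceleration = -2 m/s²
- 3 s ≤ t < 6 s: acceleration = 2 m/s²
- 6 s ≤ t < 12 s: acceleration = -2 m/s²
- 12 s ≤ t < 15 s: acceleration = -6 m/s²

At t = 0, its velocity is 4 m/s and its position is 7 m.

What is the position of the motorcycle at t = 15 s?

-50 m

On each constant-a segment, Δv = aΔt and Δx = v₀Δt + ½aΔt²; chain segment to segment.
0–3 s: v starts 4 m/s; Δx = 4·3 + ½·-2·3² = 3 m; v ends -2 m/s.
3–6 s: v starts -2 m/s; Δx = -2·3 + ½·2·3² = 3 m; v ends 4 m/s.
6–12 s: v starts 4 m/s; Δx = 4·6 + ½·-2·6² = -12 m; v ends -8 m/s.
12–15 s: v starts -8 m/s; Δx = -8·3 + ½·-6·3² = -51 m; v ends -26 m/s.
x(15) = 7 + Σ Δx = -50 m.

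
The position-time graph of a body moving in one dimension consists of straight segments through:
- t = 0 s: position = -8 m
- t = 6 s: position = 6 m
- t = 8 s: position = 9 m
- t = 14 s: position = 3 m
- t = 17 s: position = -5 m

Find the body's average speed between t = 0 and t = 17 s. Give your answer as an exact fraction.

31/17 m/s

Average speed = (total path length)/(elapsed time); on a piecewise-linear x-t graph the path length is Σ|Δx|.
0–6 s: |Δx| = |6 − -8| = 14 m
6–8 s: |Δx| = |9 − 6| = 3 m
8–14 s: |Δx| = |3 − 9| = 6 m
14–17 s: |Δx| = |-5 − 3| = 8 m
Total path = 31 m; average speed = 31/17 = 31/17 m/s.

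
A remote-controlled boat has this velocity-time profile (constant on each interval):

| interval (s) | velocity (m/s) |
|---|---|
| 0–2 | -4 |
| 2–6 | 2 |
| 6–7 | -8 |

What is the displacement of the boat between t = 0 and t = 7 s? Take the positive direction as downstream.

-8 m

Net displacement equals the area under the velocity-time graph (areas below the axis count negative).
0–2 s: -4 × 2 = -8 m
2–6 s: 2 × 4 = 8 m
6–7 s: -8 × 1 = -8 m
Net displacement = -8 m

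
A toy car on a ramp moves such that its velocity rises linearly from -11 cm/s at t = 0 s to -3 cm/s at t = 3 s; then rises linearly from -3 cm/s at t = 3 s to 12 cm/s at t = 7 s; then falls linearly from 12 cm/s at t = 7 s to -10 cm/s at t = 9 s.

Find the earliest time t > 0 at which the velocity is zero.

v changes sign on 3–7 s (from -3 to 12); the graph is linear there, so v = 0 at t = 3 + (3)·(7 − 3)/(12 − -3) = 3.8 s.

t = 3.8 s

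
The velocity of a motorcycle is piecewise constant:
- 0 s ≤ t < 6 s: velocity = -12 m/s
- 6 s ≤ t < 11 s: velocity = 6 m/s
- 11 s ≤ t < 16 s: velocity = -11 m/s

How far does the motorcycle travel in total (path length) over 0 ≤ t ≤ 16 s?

Total distance travelled is ∫|v| dt — sum the magnitudes of each area piece.
0–6 s: |-12| × 6 = 72 m
6–11 s: |6| × 5 = 30 m
11–16 s: |-11| × 5 = 55 m
Total distance = 157 m

157 m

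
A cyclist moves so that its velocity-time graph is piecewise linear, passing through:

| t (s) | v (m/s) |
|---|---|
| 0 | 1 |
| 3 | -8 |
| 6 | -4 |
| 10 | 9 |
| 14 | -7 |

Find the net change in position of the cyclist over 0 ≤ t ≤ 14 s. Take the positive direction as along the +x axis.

-14.5 m

Displacement is the signed area under the v-t curve.
0–3 s: ½(1 + -8)(3) = -10.5 m
3–6 s: ½(-8 + -4)(3) = -18 m
6–10 s: ½(-4 + 9)(4) = 10 m
10–14 s: ½(9 + -7)(4) = 4 m
Net displacement = -14.5 m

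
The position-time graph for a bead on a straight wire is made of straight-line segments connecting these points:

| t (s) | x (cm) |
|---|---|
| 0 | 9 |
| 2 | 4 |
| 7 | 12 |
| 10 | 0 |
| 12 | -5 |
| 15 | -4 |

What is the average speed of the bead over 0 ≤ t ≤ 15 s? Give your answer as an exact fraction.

31/15 cm/s

Average speed = (total path length)/(elapsed time); on a piecewise-linear x-t graph the path length is Σ|Δx|.
0–2 s: |Δx| = |4 − 9| = 5 cm
2–7 s: |Δx| = |12 − 4| = 8 cm
7–10 s: |Δx| = |0 − 12| = 12 cm
10–12 s: |Δx| = |-5 − 0| = 5 cm
12–15 s: |Δx| = |-4 − -5| = 1 cm
Total path = 31 cm; average speed = 31/15 = 31/15 cm/s.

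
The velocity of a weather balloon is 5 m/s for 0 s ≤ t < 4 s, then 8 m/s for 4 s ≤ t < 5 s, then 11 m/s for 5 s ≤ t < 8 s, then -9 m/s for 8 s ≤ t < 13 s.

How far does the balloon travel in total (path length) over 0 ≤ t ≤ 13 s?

Distance (not displacement) is the total path length: add the absolute areas under v-t.
0–4 s: |5| × 4 = 20 m
4–5 s: |8| × 1 = 8 m
5–8 s: |11| × 3 = 33 m
8–13 s: |-9| × 5 = 45 m
Total distance = 106 m

106 m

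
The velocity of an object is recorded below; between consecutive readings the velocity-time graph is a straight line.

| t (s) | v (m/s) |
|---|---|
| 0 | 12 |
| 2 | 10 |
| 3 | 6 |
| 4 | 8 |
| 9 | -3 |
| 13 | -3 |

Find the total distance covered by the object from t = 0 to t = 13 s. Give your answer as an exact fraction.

1443/22 m

Distance (not displacement) is the total path length: add the absolute areas under v-t.
0–2 s: |½(12 + 10)(2)| = 22 m
2–3 s: |½(10 + 6)(1)| = 8 m
3–4 s: |½(6 + 8)(1)| = 7 m
4–9 s: v = 0 at t = 84/11 s; triangle areas 160/11 + 45/22 = 365/22 m
9–13 s: |-3| × 4 = 12 m
Total distance = 1443/22 m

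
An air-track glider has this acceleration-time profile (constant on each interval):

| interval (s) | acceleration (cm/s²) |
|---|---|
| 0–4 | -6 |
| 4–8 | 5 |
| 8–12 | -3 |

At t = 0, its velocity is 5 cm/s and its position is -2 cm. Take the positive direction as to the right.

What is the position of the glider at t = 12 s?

On each constant-a segment, Δv = aΔt and Δx = v₀Δt + ½aΔt²; chain segment to segment.
0–4 s: v starts 5 cm/s; Δx = 5·4 + ½·-6·4² = -28 cm; v ends -19 cm/s.
4–8 s: v starts -19 cm/s; Δx = -19·4 + ½·5·4² = -36 cm; v ends 1 cm/s.
8–12 s: v starts 1 cm/s; Δx = 1·4 + ½·-3·4² = -20 cm; v ends -11 cm/s.
x(12) = -2 + Σ Δx = -86 cm.

-86 cm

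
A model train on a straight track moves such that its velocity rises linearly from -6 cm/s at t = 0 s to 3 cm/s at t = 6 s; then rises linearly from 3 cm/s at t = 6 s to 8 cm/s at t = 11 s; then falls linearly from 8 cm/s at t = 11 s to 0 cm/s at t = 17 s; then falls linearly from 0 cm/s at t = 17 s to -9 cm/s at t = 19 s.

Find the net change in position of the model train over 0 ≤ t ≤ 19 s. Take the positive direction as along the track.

Displacement is the signed area under the v-t curve.
0–6 s: ½(-6 + 3)(6) = -9 cm
6–11 s: ½(3 + 8)(5) = 27.5 cm
11–17 s: ½(8 + 0)(6) = 24 cm
17–19 s: ½(0 + -9)(2) = -9 cm
Net displacement = 33.5 cm

33.5 cm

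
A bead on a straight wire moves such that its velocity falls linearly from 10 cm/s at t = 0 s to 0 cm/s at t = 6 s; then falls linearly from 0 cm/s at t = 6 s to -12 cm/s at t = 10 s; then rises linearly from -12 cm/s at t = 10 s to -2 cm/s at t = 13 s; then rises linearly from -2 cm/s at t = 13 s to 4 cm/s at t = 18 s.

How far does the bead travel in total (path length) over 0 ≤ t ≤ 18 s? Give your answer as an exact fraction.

250/3 cm

Total distance travelled is ∫|v| dt — sum the magnitudes of each area piece.
0–6 s: |½(10 + 0)(6)| = 30 cm
6–10 s: |½(0 + -12)(4)| = 24 cm
10–13 s: |½(-12 + -2)(3)| = 21 cm
13–18 s: v = 0 at t = 44/3 s; triangle areas 5/3 + 20/3 = 25/3 cm
Total distance = 250/3 cm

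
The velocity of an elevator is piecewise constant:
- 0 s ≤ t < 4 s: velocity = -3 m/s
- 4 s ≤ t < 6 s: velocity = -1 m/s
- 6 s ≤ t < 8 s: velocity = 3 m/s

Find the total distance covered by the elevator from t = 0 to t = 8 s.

20 m

Total distance travelled is ∫|v| dt — sum the magnitudes of each area piece.
0–4 s: |-3| × 4 = 12 m
4–6 s: |-1| × 2 = 2 m
6–8 s: |3| × 2 = 6 m
Total distance = 20 m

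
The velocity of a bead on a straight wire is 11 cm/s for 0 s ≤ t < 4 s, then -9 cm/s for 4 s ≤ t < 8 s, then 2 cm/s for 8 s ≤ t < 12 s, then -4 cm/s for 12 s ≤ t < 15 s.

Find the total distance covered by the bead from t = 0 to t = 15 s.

Distance (not displacement) is the total path length: add the absolute areas under v-t.
0–4 s: |11| × 4 = 44 cm
4–8 s: |-9| × 4 = 36 cm
8–12 s: |2| × 4 = 8 cm
12–15 s: |-4| × 3 = 12 cm
Total distance = 100 cm

100 cm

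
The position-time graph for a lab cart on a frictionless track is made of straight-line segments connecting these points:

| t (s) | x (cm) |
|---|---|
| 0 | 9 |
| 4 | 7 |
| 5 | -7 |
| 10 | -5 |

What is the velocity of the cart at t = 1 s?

-0.5 cm/s

Velocity is the slope of the x-t graph on 0–4 s: (7 − 9)/(4 − 0) = -0.5 cm/s.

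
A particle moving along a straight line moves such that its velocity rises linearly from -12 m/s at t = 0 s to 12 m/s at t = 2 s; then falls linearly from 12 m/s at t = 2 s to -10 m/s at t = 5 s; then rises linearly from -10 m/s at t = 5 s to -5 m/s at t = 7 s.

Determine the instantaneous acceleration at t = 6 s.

Acceleration is the slope of the v-t graph on 5–7 s: (-5 − -10)/(7 − 5) = 2.5 m/s².

2.5 m/s²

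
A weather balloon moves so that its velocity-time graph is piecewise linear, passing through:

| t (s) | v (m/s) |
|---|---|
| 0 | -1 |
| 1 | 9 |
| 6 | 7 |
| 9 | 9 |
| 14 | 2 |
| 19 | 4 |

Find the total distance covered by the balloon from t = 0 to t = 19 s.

110.6 m

Total distance travelled is ∫|v| dt — sum the magnitudes of each area piece.
0–1 s: v = 0 at t = 0.1 s; triangle areas 0.05 + 4.05 = 4.1 m
1–6 s: |½(9 + 7)(5)| = 40 m
6–9 s: |½(7 + 9)(3)| = 24 m
9–14 s: |½(9 + 2)(5)| = 27.5 m
14–19 s: |½(2 + 4)(5)| = 15 m
Total distance = 110.6 m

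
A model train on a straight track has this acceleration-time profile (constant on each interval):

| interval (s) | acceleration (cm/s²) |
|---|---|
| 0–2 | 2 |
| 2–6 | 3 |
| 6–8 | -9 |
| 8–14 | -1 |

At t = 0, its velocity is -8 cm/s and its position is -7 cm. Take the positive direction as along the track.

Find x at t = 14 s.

-91 cm

On each constant-a segment, Δv = aΔt and Δx = v₀Δt + ½aΔt²; chain segment to segment.
0–2 s: v starts -8 cm/s; Δx = -8·2 + ½·2·2² = -12 cm; v ends -4 cm/s.
2–6 s: v starts -4 cm/s; Δx = -4·4 + ½·3·4² = 8 cm; v ends 8 cm/s.
6–8 s: v starts 8 cm/s; Δx = 8·2 + ½·-9·2² = -2 cm; v ends -10 cm/s.
8–14 s: v starts -10 cm/s; Δx = -10·6 + ½·-1·6² = -78 cm; v ends -16 cm/s.
x(14) = -7 + Σ Δx = -91 cm.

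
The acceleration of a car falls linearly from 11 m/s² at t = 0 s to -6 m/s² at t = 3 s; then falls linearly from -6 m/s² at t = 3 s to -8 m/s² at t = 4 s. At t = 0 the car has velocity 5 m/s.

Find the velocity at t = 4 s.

5.5 m/s

Δv equals the area under the a-t graph; then v = v₀ + Δv.
0–3 s: ½(11 + -6)(3) = 7.5 m/s
3–4 s: ½(-6 + -8)(1) = -7 m/s
Δv = 0.5 m/s, so v(4) = 5 + (0.5) = 5.5 m/s.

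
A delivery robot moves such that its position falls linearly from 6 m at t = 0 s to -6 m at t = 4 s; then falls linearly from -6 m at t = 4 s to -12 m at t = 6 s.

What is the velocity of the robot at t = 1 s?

-3 m/s

Velocity is the slope of the x-t graph on 0–4 s: (-6 − 6)/(4 − 0) = -3 m/s.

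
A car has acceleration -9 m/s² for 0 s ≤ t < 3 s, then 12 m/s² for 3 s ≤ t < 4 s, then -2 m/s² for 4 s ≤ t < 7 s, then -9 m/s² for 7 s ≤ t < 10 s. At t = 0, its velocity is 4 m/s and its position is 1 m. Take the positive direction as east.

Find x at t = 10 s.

-178 m

On each constant-a segment, Δv = aΔt and Δx = v₀Δt + ½aΔt²; chain segment to segment.
0–3 s: v starts 4 m/s; Δx = 4·3 + ½·-9·3² = -28.5 m; v ends -23 m/s.
3–4 s: v starts -23 m/s; Δx = -23·1 + ½·12·1² = -17 m; v ends -11 m/s.
4–7 s: v starts -11 m/s; Δx = -11·3 + ½·-2·3² = -42 m; v ends -17 m/s.
7–10 s: v starts -17 m/s; Δx = -17·3 + ½·-9·3² = -91.5 m; v ends -44 m/s.
x(10) = 1 + Σ Δx = -178 m.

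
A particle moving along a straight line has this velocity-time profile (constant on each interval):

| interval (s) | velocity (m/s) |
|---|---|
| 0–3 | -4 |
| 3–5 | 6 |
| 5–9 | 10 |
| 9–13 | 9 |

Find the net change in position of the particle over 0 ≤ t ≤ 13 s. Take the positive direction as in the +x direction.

Net displacement equals the area under the velocity-time graph (areas below the axis count negative).
0–3 s: -4 × 3 = -12 m
3–5 s: 6 × 2 = 12 m
5–9 s: 10 × 4 = 40 m
9–13 s: 9 × 4 = 36 m
Net displacement = 76 m

76 m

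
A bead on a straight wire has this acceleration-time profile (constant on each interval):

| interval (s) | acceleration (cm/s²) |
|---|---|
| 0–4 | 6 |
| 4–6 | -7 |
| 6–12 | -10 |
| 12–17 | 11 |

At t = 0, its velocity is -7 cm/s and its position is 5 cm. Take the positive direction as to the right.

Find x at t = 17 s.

On each constant-a segment, Δv = aΔt and Δx = v₀Δt + ½aΔt²; chain segment to segment.
0–4 s: v starts -7 cm/s; Δx = -7·4 + ½·6·4² = 20 cm; v ends 17 cm/s.
4–6 s: v starts 17 cm/s; Δx = 17·2 + ½·-7·2² = 20 cm; v ends 3 cm/s.
6–12 s: v starts 3 cm/s; Δx = 3·6 + ½·-10·6² = -162 cm; v ends -57 cm/s.
12–17 s: v starts -57 cm/s; Δx = -57·5 + ½·11·5² = -147.5 cm; v ends -2 cm/s.
x(17) = 5 + Σ Δx = -264.5 cm.

-264.5 cm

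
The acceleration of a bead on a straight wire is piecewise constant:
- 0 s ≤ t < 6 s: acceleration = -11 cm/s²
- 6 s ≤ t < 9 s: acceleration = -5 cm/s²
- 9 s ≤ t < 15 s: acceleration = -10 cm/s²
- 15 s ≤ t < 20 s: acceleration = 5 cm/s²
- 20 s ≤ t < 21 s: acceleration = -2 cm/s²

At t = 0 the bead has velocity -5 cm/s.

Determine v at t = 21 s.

Δv equals the area under the a-t graph; then v = v₀ + Δv.
0–6 s: -11 × 6 = -66 cm/s
6–9 s: -5 × 3 = -15 cm/s
9–15 s: -10 × 6 = -60 cm/s
15–20 s: 5 × 5 = 25 cm/s
20–21 s: -2 × 1 = -2 cm/s
Δv = -118 cm/s, so v(21) = -5 + (-118) = -123 cm/s.

-123 cm/s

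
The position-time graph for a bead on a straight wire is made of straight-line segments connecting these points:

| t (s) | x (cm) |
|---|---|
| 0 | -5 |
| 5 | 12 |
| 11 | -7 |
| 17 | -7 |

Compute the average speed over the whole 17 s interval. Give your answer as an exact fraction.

36/17 cm/s

Average speed = (total path length)/(elapsed time); on a piecewise-linear x-t graph the path length is Σ|Δx|.
0–5 s: |Δx| = |12 − -5| = 17 cm
5–11 s: |Δx| = |-7 − 12| = 19 cm
11–17 s: |Δx| = |-7 − -7| = 0 cm
Total path = 36 cm; average speed = 36/17 = 36/17 cm/s.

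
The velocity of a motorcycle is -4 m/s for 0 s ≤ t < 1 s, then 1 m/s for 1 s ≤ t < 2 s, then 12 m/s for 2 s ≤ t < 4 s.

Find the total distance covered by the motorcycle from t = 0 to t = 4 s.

29 m

Total distance travelled is ∫|v| dt — sum the magnitudes of each area piece.
0–1 s: |-4| × 1 = 4 m
1–2 s: |1| × 1 = 1 m
2–4 s: |12| × 2 = 24 m
Total distance = 29 m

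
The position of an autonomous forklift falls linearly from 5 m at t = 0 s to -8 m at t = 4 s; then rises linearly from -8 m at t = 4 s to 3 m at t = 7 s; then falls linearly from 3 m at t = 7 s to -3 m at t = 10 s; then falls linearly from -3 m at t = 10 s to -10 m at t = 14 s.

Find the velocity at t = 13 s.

-1.75 m/s

Velocity is the slope of the x-t graph on 10–14 s: (-10 − -3)/(14 − 10) = -1.75 m/s.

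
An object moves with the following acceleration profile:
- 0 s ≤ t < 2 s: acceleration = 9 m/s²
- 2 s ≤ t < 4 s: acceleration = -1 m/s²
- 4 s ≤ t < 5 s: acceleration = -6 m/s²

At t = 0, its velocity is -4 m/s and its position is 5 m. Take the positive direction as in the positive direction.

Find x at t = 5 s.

50 m

On each constant-a segment, Δv = aΔt and Δx = v₀Δt + ½aΔt²; chain segment to segment.
0–2 s: v starts -4 m/s; Δx = -4·2 + ½·9·2² = 10 m; v ends 14 m/s.
2–4 s: v starts 14 m/s; Δx = 14·2 + ½·-1·2² = 26 m; v ends 12 m/s.
4–5 s: v starts 12 m/s; Δx = 12·1 + ½·-6·1² = 9 m; v ends 6 m/s.
x(5) = 5 + Σ Δx = 50 m.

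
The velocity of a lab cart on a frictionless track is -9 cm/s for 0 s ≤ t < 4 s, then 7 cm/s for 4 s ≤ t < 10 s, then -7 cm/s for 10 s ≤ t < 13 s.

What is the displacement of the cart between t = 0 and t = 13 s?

-15 cm

Displacement is the signed area under the v-t curve.
0–4 s: -9 × 4 = -36 cm
4–10 s: 7 × 6 = 42 cm
10–13 s: -7 × 3 = -21 cm
Net displacement = -15 cm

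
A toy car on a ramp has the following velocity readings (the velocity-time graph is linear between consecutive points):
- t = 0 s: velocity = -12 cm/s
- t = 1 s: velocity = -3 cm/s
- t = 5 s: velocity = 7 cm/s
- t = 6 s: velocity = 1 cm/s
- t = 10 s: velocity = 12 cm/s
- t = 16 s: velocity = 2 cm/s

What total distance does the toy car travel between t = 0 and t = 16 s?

Distance (not displacement) is the total path length: add the absolute areas under v-t.
0–1 s: |½(-12 + -3)(1)| = 7.5 cm
1–5 s: v = 0 at t = 2.2 s; triangle areas 1.8 + 9.8 = 11.6 cm
5–6 s: |½(7 + 1)(1)| = 4 cm
6–10 s: |½(1 + 12)(4)| = 26 cm
10–16 s: |½(12 + 2)(6)| = 42 cm
Total distance = 91.1 cm

91.1 cm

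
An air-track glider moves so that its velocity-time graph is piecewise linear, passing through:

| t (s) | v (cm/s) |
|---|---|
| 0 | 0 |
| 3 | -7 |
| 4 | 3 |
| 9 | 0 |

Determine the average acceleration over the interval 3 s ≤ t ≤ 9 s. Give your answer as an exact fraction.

7/6 cm/s²

Average acceleration = Δv/Δt = (0 − -7)/(9 − 3) = 7/6 cm/s².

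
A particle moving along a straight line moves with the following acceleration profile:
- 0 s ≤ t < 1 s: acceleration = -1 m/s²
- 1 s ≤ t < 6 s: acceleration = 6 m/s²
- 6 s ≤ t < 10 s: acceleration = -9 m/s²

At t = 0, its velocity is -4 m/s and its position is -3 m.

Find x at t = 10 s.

On each constant-a segment, Δv = aΔt and Δx = v₀Δt + ½aΔt²; chain segment to segment.
0–1 s: v starts -4 m/s; Δx = -4·1 + ½·-1·1² = -4.5 m; v ends -5 m/s.
1–6 s: v starts -5 m/s; Δx = -5·5 + ½·6·5² = 50 m; v ends 25 m/s.
6–10 s: v starts 25 m/s; Δx = 25·4 + ½·-9·4² = 28 m; v ends -11 m/s.
x(10) = -3 + Σ Δx = 70.5 m.

70.5 m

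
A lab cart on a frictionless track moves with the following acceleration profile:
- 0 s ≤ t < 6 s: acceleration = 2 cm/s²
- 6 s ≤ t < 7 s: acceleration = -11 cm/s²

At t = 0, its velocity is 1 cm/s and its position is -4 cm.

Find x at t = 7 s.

On each constant-a segment, Δv = aΔt and Δx = v₀Δt + ½aΔt²; chain segment to segment.
0–6 s: v starts 1 cm/s; Δx = 1·6 + ½·2·6² = 42 cm; v ends 13 cm/s.
6–7 s: v starts 13 cm/s; Δx = 13·1 + ½·-11·1² = 7.5 cm; v ends 2 cm/s.
x(7) = -4 + Σ Δx = 45.5 cm.

45.5 cm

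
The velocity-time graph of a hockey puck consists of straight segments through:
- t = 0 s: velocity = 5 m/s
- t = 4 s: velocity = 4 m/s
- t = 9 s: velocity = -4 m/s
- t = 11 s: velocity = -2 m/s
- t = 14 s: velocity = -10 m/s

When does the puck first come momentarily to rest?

t = 6.5 s

v changes sign on 4–9 s (from 4 to -4); the graph is linear there, so v = 0 at t = 4 + (-4)·(9 − 4)/(-4 − 4) = 6.5 s.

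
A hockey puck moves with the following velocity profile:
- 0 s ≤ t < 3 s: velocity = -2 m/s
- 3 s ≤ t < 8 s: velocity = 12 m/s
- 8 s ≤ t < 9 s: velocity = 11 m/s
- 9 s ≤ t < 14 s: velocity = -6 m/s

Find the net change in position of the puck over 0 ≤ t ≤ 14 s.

Displacement is the signed area under the v-t curve.
0–3 s: -2 × 3 = -6 m
3–8 s: 12 × 5 = 60 m
8–9 s: 11 × 1 = 11 m
9–14 s: -6 × 5 = -30 m
Net displacement = 35 m

35 m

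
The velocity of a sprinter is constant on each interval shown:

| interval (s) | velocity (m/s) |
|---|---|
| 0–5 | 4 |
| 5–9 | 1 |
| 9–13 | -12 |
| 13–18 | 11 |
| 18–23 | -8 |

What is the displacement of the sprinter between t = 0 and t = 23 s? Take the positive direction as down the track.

-9 m

Displacement is the signed area under the v-t curve.
0–5 s: 4 × 5 = 20 m
5–9 s: 1 × 4 = 4 m
9–13 s: -12 × 4 = -48 m
13–18 s: 11 × 5 = 55 m
18–23 s: -8 × 5 = -40 m
Net displacement = -9 m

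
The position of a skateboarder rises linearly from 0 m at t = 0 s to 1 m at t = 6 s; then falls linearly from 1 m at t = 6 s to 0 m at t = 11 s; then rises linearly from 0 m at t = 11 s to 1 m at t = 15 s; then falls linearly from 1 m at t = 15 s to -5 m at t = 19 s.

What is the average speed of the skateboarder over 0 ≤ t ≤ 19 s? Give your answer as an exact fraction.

Average speed = (total path length)/(elapsed time); on a piecewise-linear x-t graph the path length is Σ|Δx|.
0–6 s: |Δx| = |1 − 0| = 1 m
6–11 s: |Δx| = |0 − 1| = 1 m
11–15 s: |Δx| = |1 − 0| = 1 m
15–19 s: |Δx| = |-5 − 1| = 6 m
Total path = 9 m; average speed = 9/19 = 9/19 m/s.

9/19 m/s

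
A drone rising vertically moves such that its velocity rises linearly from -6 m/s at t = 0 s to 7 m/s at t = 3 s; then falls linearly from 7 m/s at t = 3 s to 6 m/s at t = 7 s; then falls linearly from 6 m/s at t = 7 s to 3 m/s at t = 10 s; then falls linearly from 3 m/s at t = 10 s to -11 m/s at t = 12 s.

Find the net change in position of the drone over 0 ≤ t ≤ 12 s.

Displacement is the signed area under the v-t curve.
0–3 s: ½(-6 + 7)(3) = 1.5 m
3–7 s: ½(7 + 6)(4) = 26 m
7–10 s: ½(6 + 3)(3) = 13.5 m
10–12 s: ½(3 + -11)(2) = -8 m
Net displacement = 33 m

33 m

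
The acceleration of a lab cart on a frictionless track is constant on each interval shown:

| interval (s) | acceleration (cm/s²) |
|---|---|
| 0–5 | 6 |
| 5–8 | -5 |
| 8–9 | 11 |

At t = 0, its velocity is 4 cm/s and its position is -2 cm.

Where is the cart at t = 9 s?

197 cm

On each constant-a segment, Δv = aΔt and Δx = v₀Δt + ½aΔt²; chain segment to segment.
0–5 s: v starts 4 cm/s; Δx = 4·5 + ½·6·5² = 95 cm; v ends 34 cm/s.
5–8 s: v starts 34 cm/s; Δx = 34·3 + ½·-5·3² = 79.5 cm; v ends 19 cm/s.
8–9 s: v starts 19 cm/s; Δx = 19·1 + ½·11·1² = 24.5 cm; v ends 30 cm/s.
x(9) = -2 + Σ Δx = 197 cm.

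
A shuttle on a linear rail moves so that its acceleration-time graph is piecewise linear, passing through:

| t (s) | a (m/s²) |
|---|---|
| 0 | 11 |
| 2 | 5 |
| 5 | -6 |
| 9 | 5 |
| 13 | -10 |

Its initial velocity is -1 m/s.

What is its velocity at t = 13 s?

Δv equals the area under the a-t graph; then v = v₀ + Δv.
0–2 s: ½(11 + 5)(2) = 16 m/s
2–5 s: ½(5 + -6)(3) = -1.5 m/s
5–9 s: ½(-6 + 5)(4) = -2 m/s
9–13 s: ½(5 + -10)(4) = -10 m/s
Δv = 2.5 m/s, so v(13) = -1 + (2.5) = 1.5 m/s.

1.5 m/s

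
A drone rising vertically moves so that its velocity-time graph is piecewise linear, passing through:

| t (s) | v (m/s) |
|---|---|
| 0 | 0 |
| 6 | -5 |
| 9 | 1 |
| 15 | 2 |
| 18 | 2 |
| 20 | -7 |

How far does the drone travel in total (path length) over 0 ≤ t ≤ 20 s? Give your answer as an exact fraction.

763/18 m

Total distance travelled is ∫|v| dt — sum the magnitudes of each area piece.
0–6 s: |½(0 + -5)(6)| = 15 m
6–9 s: v = 0 at t = 8.5 s; triangle areas 6.25 + 0.25 = 6.5 m
9–15 s: |½(1 + 2)(6)| = 9 m
15–18 s: |2| × 3 = 6 m
18–20 s: v = 0 at t = 166/9 s; triangle areas 4/9 + 49/9 = 53/9 m
Total distance = 763/18 m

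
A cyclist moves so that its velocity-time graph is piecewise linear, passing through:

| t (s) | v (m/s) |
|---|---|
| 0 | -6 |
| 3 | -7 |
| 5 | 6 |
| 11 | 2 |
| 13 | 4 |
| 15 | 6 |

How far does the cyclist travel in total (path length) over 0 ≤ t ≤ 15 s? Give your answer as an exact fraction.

Total distance travelled is ∫|v| dt — sum the magnitudes of each area piece.
0–3 s: |½(-6 + -7)(3)| = 19.5 m
3–5 s: v = 0 at t = 53/13 s; triangle areas 49/13 + 36/13 = 85/13 m
5–11 s: |½(6 + 2)(6)| = 24 m
11–13 s: |½(2 + 4)(2)| = 6 m
13–15 s: |½(4 + 6)(2)| = 10 m
Total distance = 1717/26 m

1717/26 m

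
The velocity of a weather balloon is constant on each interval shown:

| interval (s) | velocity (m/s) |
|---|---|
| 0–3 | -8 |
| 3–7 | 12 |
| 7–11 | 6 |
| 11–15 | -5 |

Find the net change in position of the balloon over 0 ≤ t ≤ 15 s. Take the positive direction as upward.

28 m

Net displacement equals the area under the velocity-time graph (areas below the axis count negative).
0–3 s: -8 × 3 = -24 m
3–7 s: 12 × 4 = 48 m
7–11 s: 6 × 4 = 24 m
11–15 s: -5 × 4 = -20 m
Net displacement = 28 m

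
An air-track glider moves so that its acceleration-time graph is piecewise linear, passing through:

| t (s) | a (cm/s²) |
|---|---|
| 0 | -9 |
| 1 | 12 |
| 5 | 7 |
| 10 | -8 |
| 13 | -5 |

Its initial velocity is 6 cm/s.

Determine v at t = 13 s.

Δv equals the area under the a-t graph; then v = v₀ + Δv.
0–1 s: ½(-9 + 12)(1) = 1.5 cm/s
1–5 s: ½(12 + 7)(4) = 38 cm/s
5–10 s: ½(7 + -8)(5) = -2.5 cm/s
10–13 s: ½(-8 + -5)(3) = -19.5 cm/s
Δv = 17.5 cm/s, so v(13) = 6 + (17.5) = 23.5 cm/s.

23.5 cm/s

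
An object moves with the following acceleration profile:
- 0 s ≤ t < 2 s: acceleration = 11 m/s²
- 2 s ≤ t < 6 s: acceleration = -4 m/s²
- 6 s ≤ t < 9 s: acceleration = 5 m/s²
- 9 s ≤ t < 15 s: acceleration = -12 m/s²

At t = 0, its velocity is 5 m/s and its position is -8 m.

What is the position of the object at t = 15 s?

On each constant-a segment, Δv = aΔt and Δx = v₀Δt + ½aΔt²; chain segment to segment.
0–2 s: v starts 5 m/s; Δx = 5·2 + ½·11·2² = 32 m; v ends 27 m/s.
2–6 s: v starts 27 m/s; Δx = 27·4 + ½·-4·4² = 76 m; v ends 11 m/s.
6–9 s: v starts 11 m/s; Δx = 11·3 + ½·5·3² = 55.5 m; v ends 26 m/s.
9–15 s: v starts 26 m/s; Δx = 26·6 + ½·-12·6² = -60 m; v ends -46 m/s.
x(15) = -8 + Σ Δx = 95.5 m.

95.5 m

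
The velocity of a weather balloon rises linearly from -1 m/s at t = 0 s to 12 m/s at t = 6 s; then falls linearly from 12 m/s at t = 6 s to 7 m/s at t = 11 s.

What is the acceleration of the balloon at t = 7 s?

Acceleration is the slope of the v-t graph on 6–11 s: (7 − 12)/(11 − 6) = -1 m/s².

-1 m/s²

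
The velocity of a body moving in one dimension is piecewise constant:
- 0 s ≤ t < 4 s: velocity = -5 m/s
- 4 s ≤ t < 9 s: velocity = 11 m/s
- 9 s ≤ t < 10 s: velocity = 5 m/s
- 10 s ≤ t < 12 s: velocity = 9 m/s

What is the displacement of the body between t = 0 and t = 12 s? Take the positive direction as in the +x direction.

58 m

Net displacement equals the area under the velocity-time graph (areas below the axis count negative).
0–4 s: -5 × 4 = -20 m
4–9 s: 11 × 5 = 55 m
9–10 s: 5 × 1 = 5 m
10–12 s: 9 × 2 = 18 m
Net displacement = 58 m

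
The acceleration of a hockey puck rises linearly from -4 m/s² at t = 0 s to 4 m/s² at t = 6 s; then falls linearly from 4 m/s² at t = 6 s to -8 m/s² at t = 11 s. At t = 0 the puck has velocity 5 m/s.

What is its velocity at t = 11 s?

-5 m/s

Δv equals the area under the a-t graph; then v = v₀ + Δv.
0–6 s: ½(-4 + 4)(6) = 0 m/s
6–11 s: ½(4 + -8)(5) = -10 m/s
Δv = -10 m/s, so v(11) = 5 + (-10) = -5 m/s.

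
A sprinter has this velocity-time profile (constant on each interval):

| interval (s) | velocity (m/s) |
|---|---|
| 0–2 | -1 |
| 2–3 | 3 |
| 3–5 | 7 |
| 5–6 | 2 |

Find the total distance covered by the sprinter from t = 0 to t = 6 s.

21 m

Distance (not displacement) is the total path length: add the absolute areas under v-t.
0–2 s: |-1| × 2 = 2 m
2–3 s: |3| × 1 = 3 m
3–5 s: |7| × 2 = 14 m
5–6 s: |2| × 1 = 2 m
Total distance = 21 m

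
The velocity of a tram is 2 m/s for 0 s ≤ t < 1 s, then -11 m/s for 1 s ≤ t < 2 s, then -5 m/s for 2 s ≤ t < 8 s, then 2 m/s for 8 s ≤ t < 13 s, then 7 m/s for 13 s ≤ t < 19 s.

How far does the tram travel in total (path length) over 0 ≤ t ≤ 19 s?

Distance (not displacement) is the total path length: add the absolute areas under v-t.
0–1 s: |2| × 1 = 2 m
1–2 s: |-11| × 1 = 11 m
2–8 s: |-5| × 6 = 30 m
8–13 s: |2| × 5 = 10 m
13–19 s: |7| × 6 = 42 m
Total distance = 95 m

95 m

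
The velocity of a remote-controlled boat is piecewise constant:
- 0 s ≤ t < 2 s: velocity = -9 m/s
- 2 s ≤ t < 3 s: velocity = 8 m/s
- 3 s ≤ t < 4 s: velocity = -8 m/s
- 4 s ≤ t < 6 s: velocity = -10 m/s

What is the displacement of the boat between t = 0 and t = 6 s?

-38 m

Displacement is the signed area under the v-t curve.
0–2 s: -9 × 2 = -18 m
2–3 s: 8 × 1 = 8 m
3–4 s: -8 × 1 = -8 m
4–6 s: -10 × 2 = -20 m
Net displacement = -38 m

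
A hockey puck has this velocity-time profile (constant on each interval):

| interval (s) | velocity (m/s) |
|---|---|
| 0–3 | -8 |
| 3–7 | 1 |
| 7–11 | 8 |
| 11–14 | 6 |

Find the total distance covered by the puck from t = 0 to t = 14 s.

Distance (not displacement) is the total path length: add the absolute areas under v-t.
0–3 s: |-8| × 3 = 24 m
3–7 s: |1| × 4 = 4 m
7–11 s: |8| × 4 = 32 m
11–14 s: |6| × 3 = 18 m
Total distance = 78 m

78 m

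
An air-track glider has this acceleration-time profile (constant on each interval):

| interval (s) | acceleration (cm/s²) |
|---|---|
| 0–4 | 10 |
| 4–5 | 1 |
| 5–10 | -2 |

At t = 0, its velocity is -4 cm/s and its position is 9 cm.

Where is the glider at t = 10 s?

On each constant-a segment, Δv = aΔt and Δx = v₀Δt + ½aΔt²; chain segment to segment.
0–4 s: v starts -4 cm/s; Δx = -4·4 + ½·10·4² = 64 cm; v ends 36 cm/s.
4–5 s: v starts 36 cm/s; Δx = 36·1 + ½·1·1² = 36.5 cm; v ends 37 cm/s.
5–10 s: v starts 37 cm/s; Δx = 37·5 + ½·-2·5² = 160 cm; v ends 27 cm/s.
x(10) = 9 + Σ Δx = 269.5 cm.

269.5 cm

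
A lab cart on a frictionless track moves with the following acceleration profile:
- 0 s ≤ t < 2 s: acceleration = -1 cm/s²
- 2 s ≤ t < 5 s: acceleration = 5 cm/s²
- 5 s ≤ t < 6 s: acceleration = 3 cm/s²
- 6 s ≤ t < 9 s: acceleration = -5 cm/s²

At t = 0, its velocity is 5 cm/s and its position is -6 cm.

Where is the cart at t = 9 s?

On each constant-a segment, Δv = aΔt and Δx = v₀Δt + ½aΔt²; chain segment to segment.
0–2 s: v starts 5 cm/s; Δx = 5·2 + ½·-1·2² = 8 cm; v ends 3 cm/s.
2–5 s: v starts 3 cm/s; Δx = 3·3 + ½·5·3² = 31.5 cm; v ends 18 cm/s.
5–6 s: v starts 18 cm/s; Δx = 18·1 + ½·3·1² = 19.5 cm; v ends 21 cm/s.
6–9 s: v starts 21 cm/s; Δx = 21·3 + ½·-5·3² = 40.5 cm; v ends 6 cm/s.
x(9) = -6 + Σ Δx = 93.5 cm.

93.5 cm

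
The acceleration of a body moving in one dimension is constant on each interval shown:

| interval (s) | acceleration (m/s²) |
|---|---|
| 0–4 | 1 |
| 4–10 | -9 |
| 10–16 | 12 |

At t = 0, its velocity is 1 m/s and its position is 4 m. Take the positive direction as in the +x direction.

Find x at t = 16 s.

On each constant-a segment, Δv = aΔt and Δx = v₀Δt + ½aΔt²; chain segment to segment.
0–4 s: v starts 1 m/s; Δx = 1·4 + ½·1·4² = 12 m; v ends 5 m/s.
4–10 s: v starts 5 m/s; Δx = 5·6 + ½·-9·6² = -132 m; v ends -49 m/s.
10–16 s: v starts -49 m/s; Δx = -49·6 + ½·12·6² = -78 m; v ends 23 m/s.
x(16) = 4 + Σ Δx = -194 m.

-194 m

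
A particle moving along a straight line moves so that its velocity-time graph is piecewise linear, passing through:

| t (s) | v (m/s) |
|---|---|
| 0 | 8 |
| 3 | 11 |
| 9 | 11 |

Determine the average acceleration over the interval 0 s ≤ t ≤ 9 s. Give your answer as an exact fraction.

Average acceleration = Δv/Δt = (11 − 8)/(9 − 0) = 1/3 m/s².

1/3 m/s²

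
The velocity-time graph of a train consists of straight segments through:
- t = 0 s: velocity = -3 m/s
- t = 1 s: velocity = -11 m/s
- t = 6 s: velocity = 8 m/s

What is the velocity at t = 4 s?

0.4 m/s

On 1–6 s the graph is linear from -11 to 8 m/s: v(4) = -11 + (8 − -11)·(4 − 1)/(6 − 1) = 0.4 m/s.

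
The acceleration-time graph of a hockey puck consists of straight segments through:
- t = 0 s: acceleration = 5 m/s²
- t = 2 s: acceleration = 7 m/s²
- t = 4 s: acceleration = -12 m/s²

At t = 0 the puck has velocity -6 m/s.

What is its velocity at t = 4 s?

Δv equals the area under the a-t graph; then v = v₀ + Δv.
0–2 s: ½(5 + 7)(2) = 12 m/s
2–4 s: ½(7 + -12)(2) = -5 m/s
Δv = 7 m/s, so v(4) = -6 + (7) = 1 m/s.

1 m/s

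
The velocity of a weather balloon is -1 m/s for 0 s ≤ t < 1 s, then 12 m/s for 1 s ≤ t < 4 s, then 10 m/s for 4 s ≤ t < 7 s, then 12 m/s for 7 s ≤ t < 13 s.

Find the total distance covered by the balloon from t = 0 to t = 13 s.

Total distance travelled is ∫|v| dt — sum the magnitudes of each area piece.
0–1 s: |-1| × 1 = 1 m
1–4 s: |12| × 3 = 36 m
4–7 s: |10| × 3 = 30 m
7–13 s: |12| × 6 = 72 m
Total distance = 139 m

139 m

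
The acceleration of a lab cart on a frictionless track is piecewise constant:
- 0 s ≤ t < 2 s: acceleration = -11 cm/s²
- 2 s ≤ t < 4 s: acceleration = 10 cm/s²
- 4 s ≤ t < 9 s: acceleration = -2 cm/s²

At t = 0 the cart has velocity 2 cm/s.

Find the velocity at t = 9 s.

-10 cm/s

Δv equals the area under the a-t graph; then v = v₀ + Δv.
0–2 s: -11 × 2 = -22 cm/s
2–4 s: 10 × 2 = 20 cm/s
4–9 s: -2 × 5 = -10 cm/s
Δv = -12 cm/s, so v(9) = 2 + (-12) = -10 cm/s.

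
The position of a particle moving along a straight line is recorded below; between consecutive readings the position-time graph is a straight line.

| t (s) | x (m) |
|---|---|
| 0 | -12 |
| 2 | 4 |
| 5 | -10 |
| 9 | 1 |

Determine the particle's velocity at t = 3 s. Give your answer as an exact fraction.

-14/3 m/s

Velocity is the slope of the x-t graph on 2–5 s: (-10 − 4)/(5 − 2) = -14/3 m/s.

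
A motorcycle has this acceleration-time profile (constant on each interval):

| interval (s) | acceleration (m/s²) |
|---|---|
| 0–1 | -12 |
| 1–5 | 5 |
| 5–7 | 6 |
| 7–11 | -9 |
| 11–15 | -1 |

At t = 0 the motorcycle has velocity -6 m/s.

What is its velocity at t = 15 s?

Δv equals the area under the a-t graph; then v = v₀ + Δv.
0–1 s: -12 × 1 = -12 m/s
1–5 s: 5 × 4 = 20 m/s
5–7 s: 6 × 2 = 12 m/s
7–11 s: -9 × 4 = -36 m/s
11–15 s: -1 × 4 = -4 m/s
Δv = -20 m/s, so v(15) = -6 + (-20) = -26 m/s.

-26 m/s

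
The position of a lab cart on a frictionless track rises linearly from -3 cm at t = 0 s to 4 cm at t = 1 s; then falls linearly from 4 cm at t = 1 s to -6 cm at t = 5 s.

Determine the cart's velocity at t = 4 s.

-2.5 cm/s

Velocity is the slope of the x-t graph on 1–5 s: (-6 − 4)/(5 − 1) = -2.5 cm/s.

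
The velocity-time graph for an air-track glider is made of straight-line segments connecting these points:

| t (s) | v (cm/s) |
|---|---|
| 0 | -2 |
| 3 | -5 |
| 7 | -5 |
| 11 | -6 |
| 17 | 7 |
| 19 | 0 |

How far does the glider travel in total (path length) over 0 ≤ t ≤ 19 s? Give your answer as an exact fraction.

2057/26 cm

Distance (not displacement) is the total path length: add the absolute areas under v-t.
0–3 s: |½(-2 + -5)(3)| = 10.5 cm
3–7 s: |-5| × 4 = 20 cm
7–11 s: |½(-5 + -6)(4)| = 22 cm
11–17 s: v = 0 at t = 179/13 s; triangle areas 108/13 + 147/13 = 255/13 cm
17–19 s: |½(7 + 0)(2)| = 7 cm
Total distance = 2057/26 cm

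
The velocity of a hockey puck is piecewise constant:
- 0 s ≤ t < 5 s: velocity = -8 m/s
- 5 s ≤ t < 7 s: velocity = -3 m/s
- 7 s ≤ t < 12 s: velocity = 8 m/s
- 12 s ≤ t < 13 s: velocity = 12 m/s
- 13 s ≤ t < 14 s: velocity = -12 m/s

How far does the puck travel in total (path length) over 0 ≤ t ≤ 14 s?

Distance (not displacement) is the total path length: add the absolute areas under v-t.
0–5 s: |-8| × 5 = 40 m
5–7 s: |-3| × 2 = 6 m
7–12 s: |8| × 5 = 40 m
12–13 s: |12| × 1 = 12 m
13–14 s: |-12| × 1 = 12 m
Total distance = 110 m

110 m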